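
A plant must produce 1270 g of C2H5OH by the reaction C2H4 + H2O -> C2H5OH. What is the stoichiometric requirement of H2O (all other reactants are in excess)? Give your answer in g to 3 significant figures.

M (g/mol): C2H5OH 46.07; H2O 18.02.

n(C2H5OH) = 1270 / 46.07 = 27.57 mol
n(H2O) = (1/1) × 27.57 = 27.57 mol
mass = 27.57 × 18.02 = 496.8 g

497 g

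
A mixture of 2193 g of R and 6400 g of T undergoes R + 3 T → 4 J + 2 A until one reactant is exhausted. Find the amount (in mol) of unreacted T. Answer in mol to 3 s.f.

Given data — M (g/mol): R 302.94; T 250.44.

3.84 mol

n(R) = 2193 / 302.94 = 7.239 mol
n(T) = 6400 / 250.44 = 25.56 mol
n/ν → R: 7.239, T: 8.520; R is limiting.
T consumed = (3/1) × 7.239 = 21.72 mol
T remaining = 25.56 − 21.72 = 3.840 mol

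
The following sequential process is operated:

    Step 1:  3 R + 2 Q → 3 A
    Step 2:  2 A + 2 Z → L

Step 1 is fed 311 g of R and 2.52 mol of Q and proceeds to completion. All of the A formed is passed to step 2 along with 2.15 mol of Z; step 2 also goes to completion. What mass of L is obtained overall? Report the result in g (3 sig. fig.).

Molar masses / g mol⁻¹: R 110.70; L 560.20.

602 g

Step 1:
n(R) = 311.0 / 110.70 = 2.809 mol
n(Q) = 2.520 mol
n/ν → R: 0.9363, Q: 1.260; R is limiting.
n(A) produced = (3/3) × 2.809 = 2.809 mol
Step 2:
n(A) available = 2.809 mol
n(Z) = 2.150 mol
n/ν → A: 1.405, Z: 1.075; Z is limiting.
n(L) = (1/2) × 2.150 = 1.075 mol
mass = 1.075 × 560.20 = 602.2 g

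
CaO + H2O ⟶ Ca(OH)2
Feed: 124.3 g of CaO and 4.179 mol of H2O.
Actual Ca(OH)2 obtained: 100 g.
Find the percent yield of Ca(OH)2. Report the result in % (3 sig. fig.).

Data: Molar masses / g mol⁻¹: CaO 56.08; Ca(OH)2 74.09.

60.9 %

n(CaO) = 124.3 / 56.08 = 2.216 mol
n(H2O) = 4.179 mol
n/ν → CaO: 2.216, H2O: 4.179; CaO is limiting.
theoretical n(Ca(OH)2) = (1/1) × 2.216 = 2.216 mol → 164.2 g
% yield = 100 / 164.2 × 100 = 60.90 %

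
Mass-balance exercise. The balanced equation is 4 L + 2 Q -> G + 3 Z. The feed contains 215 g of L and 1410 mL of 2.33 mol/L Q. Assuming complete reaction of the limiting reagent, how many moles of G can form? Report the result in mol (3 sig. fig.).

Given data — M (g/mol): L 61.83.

n(L) = 215.0 / 61.83 = 3.477 mol
n(Q) = 2.33 × 1410/1000 = 3.285 mol
n/ν → L: 0.8693, Q: 1.643; L is limiting.
n(G) = (1/4) × 3.477 = 0.8693 mol

0.869 mol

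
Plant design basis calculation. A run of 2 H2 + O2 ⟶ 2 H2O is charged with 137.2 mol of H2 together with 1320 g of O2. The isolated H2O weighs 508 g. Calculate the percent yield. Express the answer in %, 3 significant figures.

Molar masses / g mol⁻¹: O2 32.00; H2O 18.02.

34.2 %

n(H2) = 137.2 mol
n(O2) = 1320 / 32.00 = 41.25 mol
n/ν for H2 = 137.2/2 = 68.60
n/ν for O2 = 41.25/1 = 41.25
Smallest n/ν is O2 → limiting reagent.
theoretical n(H2O) = (2/1) × 41.25 = 82.50 mol → 1487 g
% yield = 508 / 1487 × 100 = 34.16 %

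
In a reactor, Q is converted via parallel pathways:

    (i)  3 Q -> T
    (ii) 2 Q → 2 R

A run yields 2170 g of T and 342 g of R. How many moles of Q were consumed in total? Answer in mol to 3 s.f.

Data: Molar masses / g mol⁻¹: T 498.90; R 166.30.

n(T) = 2170 / 498.90 = 4.350 mol
n(R) = 342 / 166.30 = 2.057 mol
n(Q) via (i) = (3/1)×4.350 = 13.05 mol
n(Q) via (ii) = (2/2)×2.057 = 2.057 mol
total n(Q) = 13.05 + 2.057 = 15.11 mol

15.1 mol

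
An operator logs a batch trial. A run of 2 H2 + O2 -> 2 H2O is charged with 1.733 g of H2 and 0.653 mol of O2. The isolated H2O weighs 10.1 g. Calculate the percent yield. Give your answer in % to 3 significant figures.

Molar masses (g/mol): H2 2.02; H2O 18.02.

65.3 %

n(H2) = 1.733 / 2.02 = 0.8579 mol
n(O2) = 0.6530 mol
n/ν for H2 = 0.8579/2 = 0.4290
n/ν for O2 = 0.6530/1 = 0.6530
Smallest n/ν is H2 → limiting reagent.
theoretical n(H2O) = (2/2) × 0.8579 = 0.8579 mol → 15.46 g
% yield = 10.1 / 15.46 × 100 = 65.33 %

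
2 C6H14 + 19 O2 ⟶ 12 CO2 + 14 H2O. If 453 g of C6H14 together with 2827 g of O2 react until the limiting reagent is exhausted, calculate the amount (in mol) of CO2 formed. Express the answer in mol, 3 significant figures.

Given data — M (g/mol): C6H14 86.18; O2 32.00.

n(C6H14) = 453.0 / 86.18 = 5.256 mol
n(O2) = 2827 / 32.00 = 88.34 mol
n/ν → C6H14: 2.628, O2: 4.649; C6H14 is limiting.
n(CO2) = (12/2) × 5.256 = 31.54 mol

31.5 mol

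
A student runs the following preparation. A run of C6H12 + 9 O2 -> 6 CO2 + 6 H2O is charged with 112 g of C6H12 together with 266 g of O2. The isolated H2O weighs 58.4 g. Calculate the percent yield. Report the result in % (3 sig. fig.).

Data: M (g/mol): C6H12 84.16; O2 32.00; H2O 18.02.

58.5 %

n(C6H12) = 112.0 / 84.16 = 1.331 mol
n(O2) = 266.0 / 32.00 = 8.313 mol
n/ν for C6H12 = 1.331/1 = 1.331
n/ν for O2 = 8.313/9 = 0.9237
Smallest n/ν is O2 → limiting reagent.
theoretical n(H2O) = (6/9) × 8.313 = 5.542 mol → 99.87 g
% yield = 58.4 / 99.87 × 100 = 58.48 %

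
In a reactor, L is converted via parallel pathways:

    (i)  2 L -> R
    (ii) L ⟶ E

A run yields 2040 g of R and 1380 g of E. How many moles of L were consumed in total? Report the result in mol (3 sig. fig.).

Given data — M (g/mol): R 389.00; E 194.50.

17.6 mol

n(R) = 2040 / 389.00 = 5.244 mol
n(E) = 1380 / 194.50 = 7.095 mol
n(L) via (i) = (2/1)×5.244 = 10.49 mol
n(L) via (ii) = (1/1)×7.095 = 7.095 mol
total n(L) = 10.49 + 7.095 = 17.59 mol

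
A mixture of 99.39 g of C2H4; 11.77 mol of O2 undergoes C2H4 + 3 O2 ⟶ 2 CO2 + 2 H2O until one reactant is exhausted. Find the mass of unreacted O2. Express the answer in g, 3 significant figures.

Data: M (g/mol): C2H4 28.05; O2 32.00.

n(C2H4) = 99.39 / 28.05 = 3.543 mol
n(O2) = 11.77 mol
n/ν for C2H4 = 3.543/1 = 3.543
n/ν for O2 = 11.77/3 = 3.923
Smallest n/ν is C2H4 → limiting reagent.
O2 consumed = (3/1) × 3.543 = 10.63 mol
O2 remaining = 11.77 − 10.63 = 1.140 mol
mass = 1.140 × 32.00 = 36.48 g

36.5 g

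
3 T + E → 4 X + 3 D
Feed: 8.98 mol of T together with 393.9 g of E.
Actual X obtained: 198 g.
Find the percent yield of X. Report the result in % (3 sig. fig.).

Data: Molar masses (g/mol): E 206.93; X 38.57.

67.4 %

n(T) = 8.980 mol
n(E) = 393.9 / 206.93 = 1.904 mol
n/ν for T = 8.980/3 = 2.993
n/ν for E = 1.904/1 = 1.904
Smallest n/ν is E → limiting reagent.
theoretical n(X) = (4/1) × 1.904 = 7.616 mol → 293.7 g
% yield = 198 / 293.7 × 100 = 67.42 %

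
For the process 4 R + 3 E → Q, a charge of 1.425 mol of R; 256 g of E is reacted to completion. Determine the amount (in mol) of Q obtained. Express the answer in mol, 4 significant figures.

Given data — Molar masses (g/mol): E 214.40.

n(R) = 1.425 mol
n(E) = 256.0 / 214.40 = 1.194 mol
n/ν for R = 1.425/4 = 0.3563
n/ν for E = 1.194/3 = 0.3980
Smallest n/ν is R → limiting reagent.
n(Q) = (1/4) × 1.425 = 0.3563 mol

0.3563 mol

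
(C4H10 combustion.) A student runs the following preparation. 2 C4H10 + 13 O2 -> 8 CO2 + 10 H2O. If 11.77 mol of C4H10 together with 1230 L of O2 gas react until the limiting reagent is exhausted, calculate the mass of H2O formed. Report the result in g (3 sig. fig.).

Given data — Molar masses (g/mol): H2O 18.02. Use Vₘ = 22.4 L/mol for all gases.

n(C4H10) = 11.77 mol
n(O2) = 1230 / 22.4 = 54.91 mol
n/ν for C4H10 = 11.77/2 = 5.885
n/ν for O2 = 54.91/13 = 4.224
Smallest n/ν is O2 → limiting reagent.
n(H2O) = (10/13) × 54.91 = 42.24 mol
mass = 42.24 × 18.02 = 761.2 g

761 g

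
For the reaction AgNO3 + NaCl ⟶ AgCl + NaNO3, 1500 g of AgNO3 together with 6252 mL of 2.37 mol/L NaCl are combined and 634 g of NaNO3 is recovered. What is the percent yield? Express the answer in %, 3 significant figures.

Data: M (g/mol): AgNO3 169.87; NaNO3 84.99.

84.5 %

n(AgNO3) = 1500 / 169.87 = 8.830 mol
n(NaCl) = 2.37 × 6252/1000 = 14.82 mol
n/ν for AgNO3 = 8.830/1 = 8.830
n/ν for NaCl = 14.82/1 = 14.82
Smallest n/ν is AgNO3 → limiting reagent.
theoretical n(NaNO3) = (1/1) × 8.830 = 8.830 mol → 750.5 g
% yield = 634 / 750.5 × 100 = 84.48 %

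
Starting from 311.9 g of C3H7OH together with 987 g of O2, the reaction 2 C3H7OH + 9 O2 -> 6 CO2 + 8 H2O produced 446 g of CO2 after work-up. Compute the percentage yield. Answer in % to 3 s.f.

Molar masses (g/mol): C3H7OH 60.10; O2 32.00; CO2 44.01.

65.1 %

n(C3H7OH) = 311.9 / 60.10 = 5.190 mol
n(O2) = 987.0 / 32.00 = 30.84 mol
n/ν for C3H7OH = 5.190/2 = 2.595
n/ν for O2 = 30.84/9 = 3.427
Smallest n/ν is C3H7OH → limiting reagent.
theoretical n(CO2) = (6/2) × 5.190 = 15.57 mol → 685.2 g
% yield = 446 / 685.2 × 100 = 65.09 %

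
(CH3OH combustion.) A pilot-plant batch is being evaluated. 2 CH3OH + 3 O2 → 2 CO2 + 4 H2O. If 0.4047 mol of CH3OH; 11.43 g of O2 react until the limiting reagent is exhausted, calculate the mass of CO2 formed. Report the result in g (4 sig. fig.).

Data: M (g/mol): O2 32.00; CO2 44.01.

10.48 g

n(CH3OH) = 0.4047 mol
n(O2) = 11.43 / 32.00 = 0.3572 mol
n/ν for CH3OH = 0.4047/2 = 0.2024
n/ν for O2 = 0.3572/3 = 0.1191
Smallest n/ν is O2 → limiting reagent.
n(CO2) = (2/3) × 0.3572 = 0.2381 mol
mass = 0.2381 × 44.01 = 10.48 g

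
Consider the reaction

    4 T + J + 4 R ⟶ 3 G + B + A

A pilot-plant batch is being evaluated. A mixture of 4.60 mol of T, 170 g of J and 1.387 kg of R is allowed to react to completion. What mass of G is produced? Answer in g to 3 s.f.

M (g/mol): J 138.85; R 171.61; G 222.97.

769 g

n(T) = 4.600 mol
n(J) = 170.0 / 138.85 = 1.224 mol
n(R) = 1.387×1000 / 171.61 = 8.082 mol
n/ν for T = 4.600/4 = 1.150
n/ν for J = 1.224/1 = 1.224
n/ν for R = 8.082/4 = 2.021
Smallest n/ν is T → limiting reagent.
n(G) = (3/4) × 4.600 = 3.450 mol
mass = 3.450 × 222.97 = 769.2 g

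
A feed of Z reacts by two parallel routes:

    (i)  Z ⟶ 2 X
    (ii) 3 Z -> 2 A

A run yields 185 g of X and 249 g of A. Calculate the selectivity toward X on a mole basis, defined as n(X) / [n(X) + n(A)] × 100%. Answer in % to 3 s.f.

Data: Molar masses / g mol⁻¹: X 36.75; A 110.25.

69.0 %

n(X) = 185 / 36.75 = 5.034 mol
n(A) = 249 / 110.25 = 2.259 mol
selectivity = 5.034/(5.034+2.259) × 100 = 69.03 %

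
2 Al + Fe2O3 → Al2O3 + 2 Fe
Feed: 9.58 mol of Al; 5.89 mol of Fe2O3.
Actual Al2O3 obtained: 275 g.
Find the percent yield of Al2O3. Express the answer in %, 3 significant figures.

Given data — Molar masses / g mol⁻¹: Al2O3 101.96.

n(Al) = 9.580 mol
n(Fe2O3) = 5.890 mol
n/ν for Al = 9.580/2 = 4.790
n/ν for Fe2O3 = 5.890/1 = 5.890
Smallest n/ν is Al → limiting reagent.
theoretical n(Al2O3) = (1/2) × 9.580 = 4.790 mol → 488.4 g
% yield = 275 / 488.4 × 100 = 56.31 %

56.3 %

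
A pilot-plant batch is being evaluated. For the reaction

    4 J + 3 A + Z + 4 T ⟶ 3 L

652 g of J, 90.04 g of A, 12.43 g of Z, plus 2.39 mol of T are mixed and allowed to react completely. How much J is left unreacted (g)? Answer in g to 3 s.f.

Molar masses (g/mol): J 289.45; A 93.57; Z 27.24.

281 g

n(J) = 652.0 / 289.45 = 2.253 mol
n(A) = 90.04 / 93.57 = 0.9623 mol
n(Z) = 12.43 / 27.24 = 0.4563 mol
n(T) = 2.390 mol
n/ν for J = 2.253/4 = 0.5633
n/ν for A = 0.9623/3 = 0.3208
n/ν for Z = 0.4563/1 = 0.4563
n/ν for T = 2.390/4 = 0.5975
Smallest n/ν is A → limiting reagent.
J consumed = (4/3) × 0.9623 = 1.283 mol
J remaining = 2.253 − 1.283 = 0.9700 mol
mass = 0.9700 × 289.45 = 280.8 g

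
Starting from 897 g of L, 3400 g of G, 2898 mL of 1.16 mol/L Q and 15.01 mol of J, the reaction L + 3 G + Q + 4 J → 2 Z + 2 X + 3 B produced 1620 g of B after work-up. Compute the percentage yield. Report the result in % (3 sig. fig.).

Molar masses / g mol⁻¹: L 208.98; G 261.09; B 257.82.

n(L) = 897.0 / 208.98 = 4.292 mol
n(G) = 3400 / 261.09 = 13.02 mol
n(Q) = 1.16 × 2898/1000 = 3.362 mol
n(J) = 15.01 mol
n/ν for L = 4.292/1 = 4.292
n/ν for G = 13.02/3 = 4.340
n/ν for Q = 3.362/1 = 3.362
n/ν for J = 15.01/4 = 3.753
Smallest n/ν is Q → limiting reagent.
theoretical n(B) = (3/1) × 3.362 = 10.09 mol → 2601 g
% yield = 1620 / 2601 × 100 = 62.28 %

62.3 %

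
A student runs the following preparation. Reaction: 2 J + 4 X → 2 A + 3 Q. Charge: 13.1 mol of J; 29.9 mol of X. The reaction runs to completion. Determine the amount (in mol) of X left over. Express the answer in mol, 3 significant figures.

n(J) = 13.10 mol
n(X) = 29.90 mol
n/ν for J = 13.10/2 = 6.550
n/ν for X = 29.90/4 = 7.475
Smallest n/ν is J → limiting reagent.
X consumed = (4/2) × 13.10 = 26.20 mol
X remaining = 29.90 − 26.20 = 3.700 mol

3.70 mol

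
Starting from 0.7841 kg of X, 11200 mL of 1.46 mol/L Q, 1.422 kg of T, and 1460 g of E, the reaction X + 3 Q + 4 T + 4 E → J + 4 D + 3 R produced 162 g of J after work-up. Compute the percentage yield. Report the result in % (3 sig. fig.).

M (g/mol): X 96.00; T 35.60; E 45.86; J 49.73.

n(X) = 0.7841×1000 / 96.00 = 8.168 mol
n(Q) = 1.46 × 11200/1000 = 16.35 mol
n(T) = 1.422×1000 / 35.60 = 39.94 mol
n(E) = 1460 / 45.86 = 31.84 mol
n/ν for X = 8.168/1 = 8.168
n/ν for Q = 16.35/3 = 5.450
n/ν for T = 39.94/4 = 9.985
n/ν for E = 31.84/4 = 7.960
Smallest n/ν is Q → limiting reagent.
theoretical n(J) = (1/3) × 16.35 = 5.450 mol → 271.0 g
% yield = 162 / 271.0 × 100 = 59.78 %

59.8 %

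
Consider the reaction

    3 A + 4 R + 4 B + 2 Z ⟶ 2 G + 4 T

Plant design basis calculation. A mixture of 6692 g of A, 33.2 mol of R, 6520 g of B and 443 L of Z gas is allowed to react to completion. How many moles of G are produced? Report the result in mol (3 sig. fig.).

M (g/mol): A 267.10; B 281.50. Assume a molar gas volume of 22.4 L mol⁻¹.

11.6 mol

n(A) = 6692 / 267.10 = 25.05 mol
n(R) = 33.20 mol
n(B) = 6520 / 281.50 = 23.16 mol
n(Z) = 443.0 / 22.4 = 19.78 mol
n/ν for A = 25.05/3 = 8.350
n/ν for R = 33.20/4 = 8.300
n/ν for B = 23.16/4 = 5.790
n/ν for Z = 19.78/2 = 9.890
Smallest n/ν is B → limiting reagent.
n(G) = (2/4) × 23.16 = 11.58 mol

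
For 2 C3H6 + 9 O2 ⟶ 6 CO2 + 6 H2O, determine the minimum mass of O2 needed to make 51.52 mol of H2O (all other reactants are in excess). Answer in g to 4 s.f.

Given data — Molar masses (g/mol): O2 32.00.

2473 g

n(H2O) = 51.52 mol
n(O2) = (9/6) × 51.52 = 77.28 mol
mass = 77.28 × 32.00 = 2473 g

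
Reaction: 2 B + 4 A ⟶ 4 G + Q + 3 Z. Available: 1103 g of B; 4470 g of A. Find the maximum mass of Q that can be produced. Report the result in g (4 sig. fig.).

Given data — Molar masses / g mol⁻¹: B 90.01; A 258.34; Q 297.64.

1287 g

n(B) = 1103 / 90.01 = 12.25 mol
n(A) = 4470 / 258.34 = 17.30 mol
n/ν for B = 12.25/2 = 6.125
n/ν for A = 17.30/4 = 4.325
Smallest n/ν is A → limiting reagent.
n(Q) = (1/4) × 17.30 = 4.325 mol
mass = 4.325 × 297.64 = 1287 g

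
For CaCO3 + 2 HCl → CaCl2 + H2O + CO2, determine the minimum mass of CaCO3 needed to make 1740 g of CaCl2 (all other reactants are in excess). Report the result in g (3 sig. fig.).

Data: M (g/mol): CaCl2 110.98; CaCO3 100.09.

n(CaCl2) = 1740 / 110.98 = 15.68 mol
n(CaCO3) = (1/1) × 15.68 = 15.68 mol
mass = 15.68 × 100.09 = 1569 g

1570 g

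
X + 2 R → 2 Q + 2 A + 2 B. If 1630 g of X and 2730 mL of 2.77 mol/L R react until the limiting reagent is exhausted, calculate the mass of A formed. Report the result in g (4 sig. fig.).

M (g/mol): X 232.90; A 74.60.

564.1 g

n(X) = 1630 / 232.90 = 6.999 mol
n(R) = 2.77 × 2730/1000 = 7.562 mol
n/ν → X: 6.999, R: 3.781; R is limiting.
n(A) = (2/2) × 7.562 = 7.562 mol
mass = 7.562 × 74.60 = 564.1 g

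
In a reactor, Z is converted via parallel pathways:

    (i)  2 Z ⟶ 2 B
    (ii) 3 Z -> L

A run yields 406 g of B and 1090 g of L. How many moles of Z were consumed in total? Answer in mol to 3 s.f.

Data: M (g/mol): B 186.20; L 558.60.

8.03 mol

n(B) = 406 / 186.20 = 2.180 mol
n(L) = 1090 / 558.60 = 1.951 mol
n(Z) via (i) = (2/2)×2.180 = 2.180 mol
n(Z) via (ii) = (3/1)×1.951 = 5.853 mol
total n(Z) = 2.180 + 5.853 = 8.033 mol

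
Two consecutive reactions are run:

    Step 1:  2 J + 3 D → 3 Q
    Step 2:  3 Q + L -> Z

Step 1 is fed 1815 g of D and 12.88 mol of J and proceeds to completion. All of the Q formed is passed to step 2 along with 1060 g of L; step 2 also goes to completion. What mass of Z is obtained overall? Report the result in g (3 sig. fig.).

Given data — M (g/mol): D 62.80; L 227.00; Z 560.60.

2620 g

Step 1:
n(D) = 1815 / 62.80 = 28.90 mol
n(J) = 12.88 mol
n/ν for D = 28.90/3 = 9.633
n/ν for J = 12.88/2 = 6.440
Smallest n/ν is J → limiting reagent.
n(Q) produced = (3/2) × 12.88 = 19.32 mol
Step 2:
n(Q) available = 19.32 mol
n(L) = 1060 / 227.00 = 4.670 mol
n/ν for Q = 19.32/3 = 6.440
n/ν for L = 4.670/1 = 4.670
Smallest n/ν is L → limiting reagent.
n(Z) = (1/1) × 4.670 = 4.670 mol
mass = 4.670 × 560.60 = 2618 g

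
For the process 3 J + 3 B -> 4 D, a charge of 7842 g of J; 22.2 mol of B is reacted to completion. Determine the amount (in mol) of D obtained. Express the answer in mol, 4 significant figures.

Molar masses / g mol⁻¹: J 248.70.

n(J) = 7842 / 248.70 = 31.53 mol
n(B) = 22.20 mol
n/ν for J = 31.53/3 = 10.51
n/ν for B = 22.20/3 = 7.400
Smallest n/ν is B → limiting reagent.
n(D) = (4/3) × 22.20 = 29.60 mol

29.60 mol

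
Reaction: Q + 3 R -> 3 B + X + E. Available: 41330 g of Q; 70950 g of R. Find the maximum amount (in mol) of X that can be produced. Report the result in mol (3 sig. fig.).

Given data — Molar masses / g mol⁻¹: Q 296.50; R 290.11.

n(Q) = 41330 / 296.50 = 139.4 mol
n(R) = 70950 / 290.11 = 244.6 mol
n/ν for Q = 139.4/1 = 139.4
n/ν for R = 244.6/3 = 81.53
Smallest n/ν is R → limiting reagent.
n(X) = (1/3) × 244.6 = 81.53 mol

81.5 mol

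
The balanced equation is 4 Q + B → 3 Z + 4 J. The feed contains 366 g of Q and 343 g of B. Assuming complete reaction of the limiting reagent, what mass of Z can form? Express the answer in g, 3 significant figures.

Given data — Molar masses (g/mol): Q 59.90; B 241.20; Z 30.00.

128 g

n(Q) = 366.0 / 59.90 = 6.110 mol
n(B) = 343.0 / 241.20 = 1.422 mol
n/ν for Q = 6.110/4 = 1.528
n/ν for B = 1.422/1 = 1.422
Smallest n/ν is B → limiting reagent.
n(Z) = (3/1) × 1.422 = 4.266 mol
mass = 4.266 × 30.00 = 128.0 g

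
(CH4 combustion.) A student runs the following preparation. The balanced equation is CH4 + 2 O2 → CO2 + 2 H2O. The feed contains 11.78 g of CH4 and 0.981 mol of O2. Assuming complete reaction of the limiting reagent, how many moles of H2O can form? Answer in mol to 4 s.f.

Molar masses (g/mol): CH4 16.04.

n(CH4) = 11.78 / 16.04 = 0.7344 mol
n(O2) = 0.9810 mol
n/ν for CH4 = 0.7344/1 = 0.7344
n/ν for O2 = 0.9810/2 = 0.4905
Smallest n/ν is O2 → limiting reagent.
n(H2O) = (2/2) × 0.9810 = 0.9810 mol

0.9810 mol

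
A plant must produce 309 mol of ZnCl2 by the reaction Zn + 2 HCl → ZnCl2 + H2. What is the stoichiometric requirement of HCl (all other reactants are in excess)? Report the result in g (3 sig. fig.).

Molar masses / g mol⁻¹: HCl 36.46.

22500 g

n(ZnCl2) = 309.0 mol
n(HCl) = (2/1) × 309.0 = 618.0 mol
mass = 618.0 × 36.46 = 22530 g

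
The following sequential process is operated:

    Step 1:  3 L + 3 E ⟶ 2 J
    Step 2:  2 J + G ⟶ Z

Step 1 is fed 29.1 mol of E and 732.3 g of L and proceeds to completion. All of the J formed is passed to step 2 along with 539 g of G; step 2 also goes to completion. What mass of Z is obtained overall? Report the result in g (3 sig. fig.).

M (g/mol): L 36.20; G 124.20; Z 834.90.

Step 1:
n(E) = 29.10 mol
n(L) = 732.3 / 36.20 = 20.23 mol
n/ν → E: 9.700, L: 6.743; L is limiting.
n(J) produced = (2/3) × 20.23 = 13.49 mol
Step 2:
n(J) available = 13.49 mol
n(G) = 539.0 / 124.20 = 4.340 mol
n/ν → J: 6.745, G: 4.340; G is limiting.
n(Z) = (1/1) × 4.340 = 4.340 mol
mass = 4.340 × 834.90 = 3623 g

3620 g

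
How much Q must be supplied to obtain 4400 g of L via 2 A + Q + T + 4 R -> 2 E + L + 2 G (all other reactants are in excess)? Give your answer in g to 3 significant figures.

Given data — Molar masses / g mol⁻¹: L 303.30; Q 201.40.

n(L) = 4400 / 303.30 = 14.51 mol
n(Q) = (1/1) × 14.51 = 14.51 mol
mass = 14.51 × 201.40 = 2922 g

2920 g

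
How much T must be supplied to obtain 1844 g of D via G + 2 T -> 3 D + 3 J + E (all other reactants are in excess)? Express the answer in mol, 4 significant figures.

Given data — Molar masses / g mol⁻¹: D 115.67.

n(D) = 1844 / 115.67 = 15.94 mol
n(T) = (2/3) × 15.94 = 10.63 mol

10.63 mol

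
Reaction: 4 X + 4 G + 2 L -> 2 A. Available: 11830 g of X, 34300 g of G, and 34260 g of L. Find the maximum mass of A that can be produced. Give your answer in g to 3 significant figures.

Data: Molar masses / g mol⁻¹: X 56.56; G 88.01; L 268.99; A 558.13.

n(X) = 11830 / 56.56 = 209.2 mol
n(G) = 34300 / 88.01 = 389.7 mol
n(L) = 34260 / 268.99 = 127.4 mol
n/ν for X = 209.2/4 = 52.30
n/ν for G = 389.7/4 = 97.43
n/ν for L = 127.4/2 = 63.70
Smallest n/ν is X → limiting reagent.
n(A) = (2/4) × 209.2 = 104.6 mol
mass = 104.6 × 558.13 = 58380 g

58400 g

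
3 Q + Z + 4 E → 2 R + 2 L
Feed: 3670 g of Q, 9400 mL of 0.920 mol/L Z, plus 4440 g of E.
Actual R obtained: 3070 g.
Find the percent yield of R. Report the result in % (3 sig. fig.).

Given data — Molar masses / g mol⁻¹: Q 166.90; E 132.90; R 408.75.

n(Q) = 3670 / 166.90 = 21.99 mol
n(Z) = 0.920 × 9400/1000 = 8.648 mol
n(E) = 4440 / 132.90 = 33.41 mol
n/ν for Q = 21.99/3 = 7.330
n/ν for Z = 8.648/1 = 8.648
n/ν for E = 33.41/4 = 8.353
Smallest n/ν is Q → limiting reagent.
theoretical n(R) = (2/3) × 21.99 = 14.66 mol → 5992 g
% yield = 3070 / 5992 × 100 = 51.23 %

51.2 %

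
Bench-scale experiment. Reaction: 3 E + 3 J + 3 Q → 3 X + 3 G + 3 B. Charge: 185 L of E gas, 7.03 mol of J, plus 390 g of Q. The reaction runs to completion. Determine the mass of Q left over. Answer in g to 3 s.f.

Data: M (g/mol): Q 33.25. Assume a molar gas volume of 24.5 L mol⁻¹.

n(E) = 185.0 / 24.5 = 7.551 mol
n(J) = 7.030 mol
n(Q) = 390.0 / 33.25 = 11.73 mol
n/ν → E: 2.517, J: 2.343, Q: 3.910; J is limiting.
Q consumed = (3/3) × 7.030 = 7.030 mol
Q remaining = 11.73 − 7.030 = 4.700 mol
mass = 4.700 × 33.25 = 156.3 g

156 g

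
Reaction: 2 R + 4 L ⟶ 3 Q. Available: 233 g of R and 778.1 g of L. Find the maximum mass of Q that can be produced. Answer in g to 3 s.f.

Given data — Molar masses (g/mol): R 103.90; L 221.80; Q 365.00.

960 g

n(R) = 233.0 / 103.90 = 2.243 mol
n(L) = 778.1 / 221.80 = 3.508 mol
n/ν for R = 2.243/2 = 1.122
n/ν for L = 3.508/4 = 0.8770
Smallest n/ν is L → limiting reagent.
n(Q) = (3/4) × 3.508 = 2.631 mol
mass = 2.631 × 365.00 = 960.3 g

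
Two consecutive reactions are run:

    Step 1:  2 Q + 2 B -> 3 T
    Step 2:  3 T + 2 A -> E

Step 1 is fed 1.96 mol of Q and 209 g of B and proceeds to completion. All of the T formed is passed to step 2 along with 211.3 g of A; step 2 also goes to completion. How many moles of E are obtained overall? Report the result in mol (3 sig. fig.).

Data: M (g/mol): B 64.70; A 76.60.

0.980 mol

Step 1:
n(Q) = 1.960 mol
n(B) = 209.0 / 64.70 = 3.230 mol
n/ν → Q: 0.9800, B: 1.615; Q is limiting.
n(T) produced = (3/2) × 1.960 = 2.940 mol
Step 2:
n(T) available = 2.940 mol
n(A) = 211.3 / 76.60 = 2.758 mol
n/ν → T: 0.9800, A: 1.379; T is limiting.
n(E) = (1/3) × 2.940 = 0.9800 mol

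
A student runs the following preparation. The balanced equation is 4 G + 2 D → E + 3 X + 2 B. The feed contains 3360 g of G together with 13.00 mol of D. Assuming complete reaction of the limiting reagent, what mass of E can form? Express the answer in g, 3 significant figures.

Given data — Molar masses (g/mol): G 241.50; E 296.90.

1030 g

n(G) = 3360 / 241.50 = 13.91 mol
n(D) = 13.00 mol
n/ν → G: 3.478, D: 6.500; G is limiting.
n(E) = (1/4) × 13.91 = 3.478 mol
mass = 3.478 × 296.90 = 1033 g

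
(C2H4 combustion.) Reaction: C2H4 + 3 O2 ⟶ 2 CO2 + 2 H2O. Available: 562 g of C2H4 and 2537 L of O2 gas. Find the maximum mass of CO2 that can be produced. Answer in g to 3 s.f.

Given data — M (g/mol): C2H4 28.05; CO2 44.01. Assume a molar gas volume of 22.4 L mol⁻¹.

1760 g

n(C2H4) = 562.0 / 28.05 = 20.04 mol
n(O2) = 2537 / 22.4 = 113.3 mol
n/ν for C2H4 = 20.04/1 = 20.04
n/ν for O2 = 113.3/3 = 37.77
Smallest n/ν is C2H4 → limiting reagent.
n(CO2) = (2/1) × 20.04 = 40.08 mol
mass = 40.08 × 44.01 = 1764 g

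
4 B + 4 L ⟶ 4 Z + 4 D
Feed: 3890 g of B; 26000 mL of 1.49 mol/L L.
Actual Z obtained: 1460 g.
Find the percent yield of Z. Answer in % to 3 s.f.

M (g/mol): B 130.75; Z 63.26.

n(B) = 3890 / 130.75 = 29.75 mol
n(L) = 1.49 × 26000/1000 = 38.74 mol
n/ν → B: 7.438, L: 9.685; B is limiting.
theoretical n(Z) = (4/4) × 29.75 = 29.75 mol → 1882 g
% yield = 1460 / 1882 × 100 = 77.58 %

77.6 %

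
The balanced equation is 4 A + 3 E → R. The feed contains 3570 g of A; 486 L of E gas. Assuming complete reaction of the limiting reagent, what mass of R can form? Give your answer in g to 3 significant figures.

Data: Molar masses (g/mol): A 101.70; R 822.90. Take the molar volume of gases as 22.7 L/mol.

n(A) = 3570 / 101.70 = 35.10 mol
n(E) = 486.0 / 22.7 = 21.41 mol
n/ν → A: 8.775, E: 7.137; E is limiting.
n(R) = (1/3) × 21.41 = 7.137 mol
mass = 7.137 × 822.90 = 5873 g

5870 g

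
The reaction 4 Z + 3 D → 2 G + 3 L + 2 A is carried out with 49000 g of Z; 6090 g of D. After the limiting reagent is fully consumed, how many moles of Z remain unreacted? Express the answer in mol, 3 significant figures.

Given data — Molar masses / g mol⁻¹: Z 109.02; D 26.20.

140 mol

n(Z) = 49000 / 109.02 = 449.5 mol
n(D) = 6090 / 26.20 = 232.4 mol
n/ν for Z = 449.5/4 = 112.4
n/ν for D = 232.4/3 = 77.47
Smallest n/ν is D → limiting reagent.
Z consumed = (4/3) × 232.4 = 309.9 mol
Z remaining = 449.5 − 309.9 = 139.6 mol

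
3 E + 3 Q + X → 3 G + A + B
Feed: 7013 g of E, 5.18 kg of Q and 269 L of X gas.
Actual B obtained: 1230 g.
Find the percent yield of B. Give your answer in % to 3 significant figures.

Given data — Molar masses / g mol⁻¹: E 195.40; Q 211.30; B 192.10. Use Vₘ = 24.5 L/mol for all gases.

78.4 %

n(E) = 7013 / 195.40 = 35.89 mol
n(Q) = 5.180×1000 / 211.30 = 24.51 mol
n(X) = 269.0 / 24.5 = 10.98 mol
n/ν → E: 11.96, Q: 8.170, X: 10.98; Q is limiting.
theoretical n(B) = (1/3) × 24.51 = 8.170 mol → 1569 g
% yield = 1230 / 1569 × 100 = 78.39 %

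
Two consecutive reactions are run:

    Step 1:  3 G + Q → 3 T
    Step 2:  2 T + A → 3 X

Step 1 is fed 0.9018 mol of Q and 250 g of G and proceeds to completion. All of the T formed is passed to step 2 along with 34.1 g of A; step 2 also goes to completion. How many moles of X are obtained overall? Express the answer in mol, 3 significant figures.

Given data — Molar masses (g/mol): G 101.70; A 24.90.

3.69 mol

Step 1:
n(Q) = 0.9018 mol
n(G) = 250.0 / 101.70 = 2.458 mol
n/ν → Q: 0.9018, G: 0.8193; G is limiting.
n(T) produced = (3/3) × 2.458 = 2.458 mol
Step 2:
n(T) available = 2.458 mol
n(A) = 34.10 / 24.90 = 1.369 mol
n/ν → T: 1.229, A: 1.369; T is limiting.
n(X) = (3/2) × 2.458 = 3.687 mol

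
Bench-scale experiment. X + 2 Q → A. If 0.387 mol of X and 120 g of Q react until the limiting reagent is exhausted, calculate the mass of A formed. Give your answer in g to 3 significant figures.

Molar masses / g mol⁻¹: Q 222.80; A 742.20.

n(X) = 0.3870 mol
n(Q) = 120.0 / 222.80 = 0.5386 mol
n/ν for X = 0.3870/1 = 0.3870
n/ν for Q = 0.5386/2 = 0.2693
Smallest n/ν is Q → limiting reagent.
n(A) = (1/2) × 0.5386 = 0.2693 mol
mass = 0.2693 × 742.20 = 199.9 g

200 g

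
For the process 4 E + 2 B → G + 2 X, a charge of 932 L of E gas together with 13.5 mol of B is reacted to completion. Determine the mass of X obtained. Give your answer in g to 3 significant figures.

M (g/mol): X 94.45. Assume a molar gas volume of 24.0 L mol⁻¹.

n(E) = 932.0 / 24.0 = 38.83 mol
n(B) = 13.50 mol
n/ν for E = 38.83/4 = 9.708
n/ν for B = 13.50/2 = 6.750
Smallest n/ν is B → limiting reagent.
n(X) = (2/2) × 13.50 = 13.50 mol
mass = 13.50 × 94.45 = 1275 g

1280 g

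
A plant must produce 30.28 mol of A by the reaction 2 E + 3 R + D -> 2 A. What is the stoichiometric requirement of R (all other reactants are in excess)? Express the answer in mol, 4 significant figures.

45.42 mol

n(A) = 30.28 mol
n(R) = (3/2) × 30.28 = 45.42 mol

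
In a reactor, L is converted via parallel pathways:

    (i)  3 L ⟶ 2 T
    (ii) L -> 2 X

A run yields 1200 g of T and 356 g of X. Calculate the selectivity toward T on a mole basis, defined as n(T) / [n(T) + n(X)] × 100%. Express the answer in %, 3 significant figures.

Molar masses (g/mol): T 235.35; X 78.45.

n(T) = 1200 / 235.35 = 5.099 mol
n(X) = 356 / 78.45 = 4.538 mol
selectivity = 5.099/(5.099+4.538) × 100 = 52.91 %

52.9 %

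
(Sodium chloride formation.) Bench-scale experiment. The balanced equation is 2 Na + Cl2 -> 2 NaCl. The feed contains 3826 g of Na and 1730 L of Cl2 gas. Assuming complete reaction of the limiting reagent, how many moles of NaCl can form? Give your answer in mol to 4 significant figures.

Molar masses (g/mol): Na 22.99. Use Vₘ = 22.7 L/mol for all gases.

n(Na) = 3826 / 22.99 = 166.4 mol
n(Cl2) = 1730 / 22.7 = 76.21 mol
n/ν for Na = 166.4/2 = 83.20
n/ν for Cl2 = 76.21/1 = 76.21
Smallest n/ν is Cl2 → limiting reagent.
n(NaCl) = (2/1) × 76.21 = 152.4 mol

152.4 mol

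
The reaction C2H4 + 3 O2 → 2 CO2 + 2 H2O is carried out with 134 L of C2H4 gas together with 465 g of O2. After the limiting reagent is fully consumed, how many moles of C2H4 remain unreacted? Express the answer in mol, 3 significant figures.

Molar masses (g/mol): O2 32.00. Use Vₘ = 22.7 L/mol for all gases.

n(C2H4) = 134.0 / 22.7 = 5.903 mol
n(O2) = 465.0 / 32.00 = 14.53 mol
n/ν for C2H4 = 5.903/1 = 5.903
n/ν for O2 = 14.53/3 = 4.843
Smallest n/ν is O2 → limiting reagent.
C2H4 consumed = (1/3) × 14.53 = 4.843 mol
C2H4 remaining = 5.903 − 4.843 = 1.060 mol

1.06 mol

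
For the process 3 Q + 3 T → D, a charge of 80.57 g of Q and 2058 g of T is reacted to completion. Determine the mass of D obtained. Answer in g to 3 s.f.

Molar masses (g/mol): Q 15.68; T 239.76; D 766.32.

1310 g

n(Q) = 80.57 / 15.68 = 5.138 mol
n(T) = 2058 / 239.76 = 8.584 mol
n/ν → Q: 1.713, T: 2.861; Q is limiting.
n(D) = (1/3) × 5.138 = 1.713 mol
mass = 1.713 × 766.32 = 1313 g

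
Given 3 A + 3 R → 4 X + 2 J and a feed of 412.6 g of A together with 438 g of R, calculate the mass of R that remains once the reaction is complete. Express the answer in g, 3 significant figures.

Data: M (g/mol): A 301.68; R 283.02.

n(A) = 412.6 / 301.68 = 1.368 mol
n(R) = 438.0 / 283.02 = 1.548 mol
n/ν → A: 0.4560, R: 0.5160; A is limiting.
R consumed = (3/3) × 1.368 = 1.368 mol
R remaining = 1.548 − 1.368 = 0.1800 mol
mass = 0.1800 × 283.02 = 50.94 g

50.9 g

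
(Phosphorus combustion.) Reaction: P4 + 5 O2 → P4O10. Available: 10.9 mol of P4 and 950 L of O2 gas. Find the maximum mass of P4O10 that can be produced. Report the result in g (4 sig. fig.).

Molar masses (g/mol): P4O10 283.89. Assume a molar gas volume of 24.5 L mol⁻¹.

2202 g

n(P4) = 10.90 mol
n(O2) = 950.0 / 24.5 = 38.78 mol
n/ν for P4 = 10.90/1 = 10.90
n/ν for O2 = 38.78/5 = 7.756
Smallest n/ν is O2 → limiting reagent.
n(P4O10) = (1/5) × 38.78 = 7.756 mol
mass = 7.756 × 283.89 = 2202 g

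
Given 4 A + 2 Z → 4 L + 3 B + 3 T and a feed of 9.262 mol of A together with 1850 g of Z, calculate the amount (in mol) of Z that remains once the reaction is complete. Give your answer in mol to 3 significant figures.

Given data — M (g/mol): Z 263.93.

2.38 mol

n(A) = 9.262 mol
n(Z) = 1850 / 263.93 = 7.009 mol
n/ν → A: 2.316, Z: 3.505; A is limiting.
Z consumed = (2/4) × 9.262 = 4.631 mol
Z remaining = 7.009 − 4.631 = 2.378 mol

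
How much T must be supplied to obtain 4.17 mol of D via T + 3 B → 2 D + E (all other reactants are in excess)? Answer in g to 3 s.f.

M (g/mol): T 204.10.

n(D) = 4.170 mol
n(T) = (1/2) × 4.170 = 2.085 mol
mass = 2.085 × 204.10 = 425.5 g

426 g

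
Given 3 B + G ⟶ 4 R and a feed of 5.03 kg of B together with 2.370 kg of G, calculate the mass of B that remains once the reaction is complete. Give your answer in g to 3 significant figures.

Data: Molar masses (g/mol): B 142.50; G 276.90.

n(B) = 5.030×1000 / 142.50 = 35.30 mol
n(G) = 2.370×1000 / 276.90 = 8.559 mol
n/ν for B = 35.30/3 = 11.77
n/ν for G = 8.559/1 = 8.559
Smallest n/ν is G → limiting reagent.
B consumed = (3/1) × 8.559 = 25.68 mol
B remaining = 35.30 − 25.68 = 9.620 mol
mass = 9.620 × 142.50 = 1371 g

1370 g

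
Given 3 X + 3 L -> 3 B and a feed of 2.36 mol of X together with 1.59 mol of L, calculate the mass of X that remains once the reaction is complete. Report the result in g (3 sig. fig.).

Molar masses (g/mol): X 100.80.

77.6 g

n(X) = 2.360 mol
n(L) = 1.590 mol
n/ν → X: 0.7867, L: 0.5300; L is limiting.
X consumed = (3/3) × 1.590 = 1.590 mol
X remaining = 2.360 − 1.590 = 0.7700 mol
mass = 0.7700 × 100.80 = 77.62 g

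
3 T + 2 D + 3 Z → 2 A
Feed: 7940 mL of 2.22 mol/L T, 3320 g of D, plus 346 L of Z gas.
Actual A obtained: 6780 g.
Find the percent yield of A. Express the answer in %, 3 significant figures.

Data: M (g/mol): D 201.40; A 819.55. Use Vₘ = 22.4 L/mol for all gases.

n(T) = 2.22 × 7940/1000 = 17.63 mol
n(D) = 3320 / 201.40 = 16.48 mol
n(Z) = 346.0 / 22.4 = 15.45 mol
n/ν for T = 17.63/3 = 5.877
n/ν for D = 16.48/2 = 8.240
n/ν for Z = 15.45/3 = 5.150
Smallest n/ν is Z → limiting reagent.
theoretical n(A) = (2/3) × 15.45 = 10.30 mol → 8441 g
% yield = 6780 / 8441 × 100 = 80.32 %

80.3 %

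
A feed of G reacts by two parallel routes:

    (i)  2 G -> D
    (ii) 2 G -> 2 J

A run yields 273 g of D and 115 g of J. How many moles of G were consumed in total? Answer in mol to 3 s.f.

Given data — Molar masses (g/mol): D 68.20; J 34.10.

n(D) = 273 / 68.20 = 4.003 mol
n(J) = 115 / 34.10 = 3.372 mol
n(G) via (i) = (2/1)×4.003 = 8.006 mol
n(G) via (ii) = (2/2)×3.372 = 3.372 mol
total n(G) = 8.006 + 3.372 = 11.38 mol

11.4 mol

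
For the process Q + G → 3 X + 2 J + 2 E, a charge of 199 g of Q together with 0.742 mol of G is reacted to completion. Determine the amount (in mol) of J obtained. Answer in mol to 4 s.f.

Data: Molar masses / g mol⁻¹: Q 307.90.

1.293 mol

n(Q) = 199.0 / 307.90 = 0.6463 mol
n(G) = 0.7420 mol
n/ν for Q = 0.6463/1 = 0.6463
n/ν for G = 0.7420/1 = 0.7420
Smallest n/ν is Q → limiting reagent.
n(J) = (2/1) × 0.6463 = 1.293 mol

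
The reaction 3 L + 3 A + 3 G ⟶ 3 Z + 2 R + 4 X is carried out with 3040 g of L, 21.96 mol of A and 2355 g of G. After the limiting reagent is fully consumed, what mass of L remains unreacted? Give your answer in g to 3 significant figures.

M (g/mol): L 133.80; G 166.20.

n(L) = 3040 / 133.80 = 22.72 mol
n(A) = 21.96 mol
n(G) = 2355 / 166.20 = 14.17 mol
n/ν → L: 7.573, A: 7.320, G: 4.723; G is limiting.
L consumed = (3/3) × 14.17 = 14.17 mol
L remaining = 22.72 − 14.17 = 8.550 mol
mass = 8.550 × 133.80 = 1144 g

1140 g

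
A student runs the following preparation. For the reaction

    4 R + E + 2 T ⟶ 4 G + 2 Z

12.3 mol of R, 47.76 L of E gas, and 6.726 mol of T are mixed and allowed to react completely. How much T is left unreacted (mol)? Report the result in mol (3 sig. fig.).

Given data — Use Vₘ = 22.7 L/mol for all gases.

n(R) = 12.30 mol
n(E) = 47.76 / 22.7 = 2.104 mol
n(T) = 6.726 mol
n/ν for R = 12.30/4 = 3.075
n/ν for E = 2.104/1 = 2.104
n/ν for T = 6.726/2 = 3.363
Smallest n/ν is E → limiting reagent.
T consumed = (2/1) × 2.104 = 4.208 mol
T remaining = 6.726 − 4.208 = 2.518 mol

2.52 mol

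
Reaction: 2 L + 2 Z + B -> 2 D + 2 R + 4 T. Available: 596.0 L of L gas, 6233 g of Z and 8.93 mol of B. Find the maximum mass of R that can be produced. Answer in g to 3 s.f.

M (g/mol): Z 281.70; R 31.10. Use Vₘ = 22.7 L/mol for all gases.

555 g

n(L) = 596.0 / 22.7 = 26.26 mol
n(Z) = 6233 / 281.70 = 22.13 mol
n(B) = 8.930 mol
n/ν for L = 26.26/2 = 13.13
n/ν for Z = 22.13/2 = 11.07
n/ν for B = 8.930/1 = 8.930
Smallest n/ν is B → limiting reagent.
n(R) = (2/1) × 8.930 = 17.86 mol
mass = 17.86 × 31.10 = 555.4 g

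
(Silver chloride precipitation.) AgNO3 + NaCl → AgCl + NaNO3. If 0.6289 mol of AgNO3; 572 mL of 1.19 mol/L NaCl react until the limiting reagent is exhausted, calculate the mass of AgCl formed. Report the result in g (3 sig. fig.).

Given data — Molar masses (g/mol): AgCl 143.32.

90.1 g

n(AgNO3) = 0.6289 mol
n(NaCl) = 1.19 × 572.0/1000 = 0.6807 mol
n/ν → AgNO3: 0.6289, NaCl: 0.6807; AgNO3 is limiting.
n(AgCl) = (1/1) × 0.6289 = 0.6289 mol
mass = 0.6289 × 143.32 = 90.13 g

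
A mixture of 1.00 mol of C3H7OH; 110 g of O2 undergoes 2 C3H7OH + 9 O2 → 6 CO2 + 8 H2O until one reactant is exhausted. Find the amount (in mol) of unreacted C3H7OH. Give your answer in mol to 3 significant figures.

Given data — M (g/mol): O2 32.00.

0.236 mol

n(C3H7OH) = 1.000 mol
n(O2) = 110.0 / 32.00 = 3.438 mol
n/ν for C3H7OH = 1.000/2 = 0.5000
n/ν for O2 = 3.438/9 = 0.3820
Smallest n/ν is O2 → limiting reagent.
C3H7OH consumed = (2/9) × 3.438 = 0.7640 mol
C3H7OH remaining = 1.000 − 0.7640 = 0.2360 mol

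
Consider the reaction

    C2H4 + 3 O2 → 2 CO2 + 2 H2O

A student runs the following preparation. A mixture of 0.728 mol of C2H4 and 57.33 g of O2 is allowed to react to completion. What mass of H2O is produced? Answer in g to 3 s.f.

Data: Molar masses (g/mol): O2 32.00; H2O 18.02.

21.5 g

n(C2H4) = 0.7280 mol
n(O2) = 57.33 / 32.00 = 1.792 mol
n/ν → C2H4: 0.7280, O2: 0.5973; O2 is limiting.
n(H2O) = (2/3) × 1.792 = 1.195 mol
mass = 1.195 × 18.02 = 21.53 g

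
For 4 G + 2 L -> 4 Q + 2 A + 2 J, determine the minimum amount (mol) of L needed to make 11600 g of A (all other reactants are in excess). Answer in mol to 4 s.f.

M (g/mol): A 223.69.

51.86 mol

n(A) = 11600 / 223.69 = 51.86 mol
n(L) = (2/2) × 51.86 = 51.86 mol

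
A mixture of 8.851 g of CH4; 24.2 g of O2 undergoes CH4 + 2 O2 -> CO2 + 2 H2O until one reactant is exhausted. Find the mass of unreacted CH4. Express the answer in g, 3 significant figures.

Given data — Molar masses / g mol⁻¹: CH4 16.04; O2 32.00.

2.79 g

n(CH4) = 8.851 / 16.04 = 0.5518 mol
n(O2) = 24.20 / 32.00 = 0.7563 mol
n/ν → CH4: 0.5518, O2: 0.3782; O2 is limiting.
CH4 consumed = (1/2) × 0.7563 = 0.3782 mol
CH4 remaining = 0.5518 − 0.3782 = 0.1736 mol
mass = 0.1736 × 16.04 = 2.785 g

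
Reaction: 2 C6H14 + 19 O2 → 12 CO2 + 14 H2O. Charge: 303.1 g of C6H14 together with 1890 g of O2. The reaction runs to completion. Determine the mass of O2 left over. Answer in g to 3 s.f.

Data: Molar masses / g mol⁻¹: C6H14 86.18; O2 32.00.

n(C6H14) = 303.1 / 86.18 = 3.517 mol
n(O2) = 1890 / 32.00 = 59.06 mol
n/ν → C6H14: 1.759, O2: 3.108; C6H14 is limiting.
O2 consumed = (19/2) × 3.517 = 33.41 mol
O2 remaining = 59.06 − 33.41 = 25.65 mol
mass = 25.65 × 32.00 = 820.8 g

821 g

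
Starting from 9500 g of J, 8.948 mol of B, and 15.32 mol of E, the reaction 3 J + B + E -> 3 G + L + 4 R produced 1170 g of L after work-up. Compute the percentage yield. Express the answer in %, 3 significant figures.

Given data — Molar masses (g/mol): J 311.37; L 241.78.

54.1 %

n(J) = 9500 / 311.37 = 30.51 mol
n(B) = 8.948 mol
n(E) = 15.32 mol
n/ν for J = 30.51/3 = 10.17
n/ν for B = 8.948/1 = 8.948
n/ν for E = 15.32/1 = 15.32
Smallest n/ν is B → limiting reagent.
theoretical n(L) = (1/1) × 8.948 = 8.948 mol → 2163 g
% yield = 1170 / 2163 × 100 = 54.09 %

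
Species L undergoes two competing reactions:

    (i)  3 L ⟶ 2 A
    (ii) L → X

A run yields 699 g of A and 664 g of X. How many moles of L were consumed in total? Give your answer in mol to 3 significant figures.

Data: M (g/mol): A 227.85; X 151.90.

8.97 mol

n(A) = 699 / 227.85 = 3.068 mol
n(X) = 664 / 151.90 = 4.371 mol
n(L) via (i) = (3/2)×3.068 = 4.602 mol
n(L) via (ii) = (1/1)×4.371 = 4.371 mol
total n(L) = 4.602 + 4.371 = 8.973 mol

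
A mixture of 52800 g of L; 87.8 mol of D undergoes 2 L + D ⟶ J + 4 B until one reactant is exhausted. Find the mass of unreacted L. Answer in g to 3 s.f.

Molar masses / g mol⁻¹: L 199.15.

n(L) = 52800 / 199.15 = 265.1 mol
n(D) = 87.80 mol
n/ν for L = 265.1/2 = 132.6
n/ν for D = 87.80/1 = 87.80
Smallest n/ν is D → limiting reagent.
L consumed = (2/1) × 87.80 = 175.6 mol
L remaining = 265.1 − 175.6 = 89.50 mol
mass = 89.50 × 199.15 = 17820 g

17800 g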